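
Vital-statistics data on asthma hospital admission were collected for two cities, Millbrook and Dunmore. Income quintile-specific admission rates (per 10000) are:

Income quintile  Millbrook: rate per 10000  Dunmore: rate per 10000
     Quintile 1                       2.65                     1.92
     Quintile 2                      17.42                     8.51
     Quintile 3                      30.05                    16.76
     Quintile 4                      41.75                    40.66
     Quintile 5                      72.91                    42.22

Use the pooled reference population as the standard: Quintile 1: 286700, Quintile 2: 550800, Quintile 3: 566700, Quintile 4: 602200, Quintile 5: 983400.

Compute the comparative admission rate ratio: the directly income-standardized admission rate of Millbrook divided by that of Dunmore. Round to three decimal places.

1.539

Standard total = 2989800; weights = 0.0959, 0.1842, 0.1895, 0.2014, 0.3289.
Millbrook: 0.0959×2.65 + 0.1842×17.42 + 0.1895×30.05 + 0.2014×41.75 + 0.3289×72.91 = 41.5498 per 10000.
Dunmore: 0.0959×1.92 + 0.1842×8.51 + 0.1895×16.76 + 0.2014×40.66 + 0.3289×42.22 = 27.0052 per 10000.
Ratio = 41.5498 ÷ 27.0052 = 1.53858.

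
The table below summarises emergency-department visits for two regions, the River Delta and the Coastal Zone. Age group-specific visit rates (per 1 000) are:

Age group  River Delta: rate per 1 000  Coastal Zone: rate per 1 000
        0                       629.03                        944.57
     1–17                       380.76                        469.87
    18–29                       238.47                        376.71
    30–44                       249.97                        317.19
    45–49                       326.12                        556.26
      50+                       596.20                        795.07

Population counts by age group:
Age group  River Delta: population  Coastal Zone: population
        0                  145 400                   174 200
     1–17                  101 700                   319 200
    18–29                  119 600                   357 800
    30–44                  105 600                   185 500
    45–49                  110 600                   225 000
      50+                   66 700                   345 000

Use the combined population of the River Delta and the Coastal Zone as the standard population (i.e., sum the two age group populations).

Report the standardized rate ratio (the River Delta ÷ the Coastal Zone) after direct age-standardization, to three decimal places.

0.702

Combined standard total = 2 256 300; weights = 0.1416, 0.1865, 0.2116, 0.1290, 0.1487, 0.1825.
The River Delta: 0.1416×629.03 + 0.1865×380.76 + 0.2116×238.47 + 0.1290×249.97 + 0.1487×326.12 + 0.1825×596.20 = 400.1299 per 1 000.
The Coastal Zone: 0.1416×944.57 + 0.1865×469.87 + 0.2116×376.71 + 0.1290×317.19 + 0.1487×556.26 + 0.1825×795.07 = 569.8885 per 1 000.
Ratio = 400.1299 ÷ 569.8885 = 0.70212.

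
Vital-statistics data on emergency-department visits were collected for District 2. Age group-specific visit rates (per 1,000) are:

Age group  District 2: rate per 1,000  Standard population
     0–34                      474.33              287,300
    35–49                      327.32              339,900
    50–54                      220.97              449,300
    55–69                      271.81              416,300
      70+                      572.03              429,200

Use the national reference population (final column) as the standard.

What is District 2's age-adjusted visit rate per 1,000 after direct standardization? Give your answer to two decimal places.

Standard total = 1,922,000; weights = 0.1495, 0.1768, 0.2338, 0.2166, 0.2233.
Standardized rate: 0.1495×474.33 + 0.1768×327.32 + 0.2338×220.97 + 0.2166×271.81 + 0.2233×572.03 = 367.0565 per 1,000.

367.06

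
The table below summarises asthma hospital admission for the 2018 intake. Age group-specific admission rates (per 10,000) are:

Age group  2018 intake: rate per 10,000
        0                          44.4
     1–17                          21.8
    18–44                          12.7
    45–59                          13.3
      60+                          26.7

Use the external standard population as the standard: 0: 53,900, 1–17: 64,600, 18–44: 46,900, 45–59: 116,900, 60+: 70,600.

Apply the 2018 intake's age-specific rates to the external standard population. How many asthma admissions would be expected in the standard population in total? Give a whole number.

784

Expected asthma admissions = Σ (standard pop × age-specific rate ÷ 10,000)
= 53,900×44.4/10,000 + 64,600×21.8/10,000 + 46,900×12.7/10,000 + 116,900×13.3/10,000 + 70,600×26.7/10,000
= 239.32 + 140.83 + 59.56 + 155.48 + 188.50 = 783.69.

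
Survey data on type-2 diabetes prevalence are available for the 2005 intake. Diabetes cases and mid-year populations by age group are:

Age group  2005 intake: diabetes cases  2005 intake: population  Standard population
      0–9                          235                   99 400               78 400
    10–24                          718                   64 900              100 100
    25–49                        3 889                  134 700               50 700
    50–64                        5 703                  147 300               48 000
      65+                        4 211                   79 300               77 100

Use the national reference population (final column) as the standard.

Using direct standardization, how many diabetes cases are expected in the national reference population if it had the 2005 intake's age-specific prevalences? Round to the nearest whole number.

8709

Age-specific rates per 1 000 for the 2005 intake: 2.364, 11.063, 28.872, 38.717, 53.102.
Expected diabetes cases = Σ (standard pop × age-specific rate ÷ 1 000)
= 78 400×2.364/1 000 + 100 100×11.063/1 000 + 50 700×28.872/1 000 + 48 000×38.717/1 000 + 77 100×53.102/1 000
= 185.35 + 1107.42 + 1463.79 + 1858.41 + 4094.18 = 8709.15.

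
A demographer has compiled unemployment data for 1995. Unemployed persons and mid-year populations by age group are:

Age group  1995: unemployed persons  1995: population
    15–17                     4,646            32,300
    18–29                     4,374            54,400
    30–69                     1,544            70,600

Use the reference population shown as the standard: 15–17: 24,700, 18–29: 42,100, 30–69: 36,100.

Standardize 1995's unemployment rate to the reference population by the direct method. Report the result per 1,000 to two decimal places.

75.10

Age-specific rates per 1,000 for 1995: 143.839, 80.404, 21.870.
Standard total = 102,900; weights = 0.2400, 0.4091, 0.3508.
Standardized rate: 0.2400×143.839 + 0.4091×80.404 + 0.3508×21.870 = 75.0957 per 1,000.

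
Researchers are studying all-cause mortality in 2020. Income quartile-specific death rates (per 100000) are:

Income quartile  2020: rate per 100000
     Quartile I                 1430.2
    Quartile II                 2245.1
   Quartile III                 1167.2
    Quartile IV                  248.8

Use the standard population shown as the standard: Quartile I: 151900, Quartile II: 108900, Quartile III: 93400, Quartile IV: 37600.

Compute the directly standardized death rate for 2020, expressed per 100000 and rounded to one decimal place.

1480.6

Standard total = 391800; weights = 0.3877, 0.2779, 0.2384, 0.0960.
Standardized rate: 0.3877×1430.2 + 0.2779×2245.1 + 0.2384×1167.2 + 0.0960×248.8 = 1480.6282 per 100000.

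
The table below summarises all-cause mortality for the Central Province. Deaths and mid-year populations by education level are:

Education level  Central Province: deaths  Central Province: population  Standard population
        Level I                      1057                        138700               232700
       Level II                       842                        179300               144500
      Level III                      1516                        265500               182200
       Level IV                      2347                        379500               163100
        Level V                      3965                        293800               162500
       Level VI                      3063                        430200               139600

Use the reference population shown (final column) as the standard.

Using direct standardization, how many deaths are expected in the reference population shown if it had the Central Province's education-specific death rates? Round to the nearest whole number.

7688

Education-specific rates per 100000 for the Central Province: 762.08, 469.60, 571.00, 618.45, 1349.56, 711.99.
Expected deaths = Σ (standard pop × education-specific rate ÷ 100000)
= 232700×762.08/100000 + 144500×469.60/100000 + 182200×571.00/100000 + 163100×618.45/100000 + 162500×1349.56/100000 + 139600×711.99/100000
= 1773.35 + 678.58 + 1040.36 + 1008.68 + 2193.03 + 993.94 = 7687.95.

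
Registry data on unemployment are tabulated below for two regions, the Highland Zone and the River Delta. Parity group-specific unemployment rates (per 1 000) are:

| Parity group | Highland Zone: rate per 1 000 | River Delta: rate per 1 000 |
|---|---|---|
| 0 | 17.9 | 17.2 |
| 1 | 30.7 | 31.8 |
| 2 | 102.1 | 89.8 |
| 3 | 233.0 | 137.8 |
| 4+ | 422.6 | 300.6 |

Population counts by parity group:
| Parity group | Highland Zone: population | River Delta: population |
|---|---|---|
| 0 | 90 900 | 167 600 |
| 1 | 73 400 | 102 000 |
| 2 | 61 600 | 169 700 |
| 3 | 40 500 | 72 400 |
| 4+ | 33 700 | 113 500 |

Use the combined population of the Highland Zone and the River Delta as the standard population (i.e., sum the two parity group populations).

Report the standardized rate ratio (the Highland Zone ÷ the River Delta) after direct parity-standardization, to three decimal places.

1.348

Combined standard total = 925 300; weights = 0.2794, 0.1896, 0.2500, 0.1220, 0.1591.
The Highland Zone: 0.2794×17.9 + 0.1896×30.7 + 0.2500×102.1 + 0.1220×233.0 + 0.1591×422.6 = 132.0005 per 1 000.
The River Delta: 0.2794×17.2 + 0.1896×31.8 + 0.2500×89.8 + 0.1220×137.8 + 0.1591×300.6 = 97.9148 per 1 000.
Ratio = 132.0005 ÷ 97.9148 = 1.34812.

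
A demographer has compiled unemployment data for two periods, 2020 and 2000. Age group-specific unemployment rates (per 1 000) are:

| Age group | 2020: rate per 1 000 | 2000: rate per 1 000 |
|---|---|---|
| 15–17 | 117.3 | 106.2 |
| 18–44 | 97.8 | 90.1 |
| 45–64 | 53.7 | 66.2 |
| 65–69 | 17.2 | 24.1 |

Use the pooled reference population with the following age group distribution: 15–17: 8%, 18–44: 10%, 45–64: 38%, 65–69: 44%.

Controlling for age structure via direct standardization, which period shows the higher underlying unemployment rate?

2000

Standard weights: 0.08, 0.10, 0.38, 0.44.
2020: 0.0800×117.3 + 0.1000×97.8 + 0.3800×53.7 + 0.4400×17.2 = 47.1380 per 1 000.
2000: 0.0800×106.2 + 0.1000×90.1 + 0.3800×66.2 + 0.4400×24.1 = 53.2660 per 1 000.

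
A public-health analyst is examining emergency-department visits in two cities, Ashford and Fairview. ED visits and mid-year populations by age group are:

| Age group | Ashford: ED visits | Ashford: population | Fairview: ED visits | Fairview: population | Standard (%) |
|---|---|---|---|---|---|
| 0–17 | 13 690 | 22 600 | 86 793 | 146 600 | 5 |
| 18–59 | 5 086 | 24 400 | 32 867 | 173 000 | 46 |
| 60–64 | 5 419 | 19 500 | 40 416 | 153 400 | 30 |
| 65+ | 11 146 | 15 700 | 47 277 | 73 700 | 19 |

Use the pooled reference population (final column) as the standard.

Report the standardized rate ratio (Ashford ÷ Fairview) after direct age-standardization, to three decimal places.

Age-specific rates per 1 000 for Ashford: 605.752, 208.443, 277.897, 709.936.
For Fairview: 592.040, 189.983, 263.468, 641.479.
Standard weights: 0.05, 0.46, 0.30, 0.19.
Ashford: 0.0500×605.752 + 0.4600×208.443 + 0.3000×277.897 + 0.1900×709.936 = 344.4283 per 1 000.
Fairview: 0.0500×592.040 + 0.4600×189.983 + 0.3000×263.468 + 0.1900×641.479 = 317.9154 per 1 000.
Ratio = 344.4283 ÷ 317.9154 = 1.08340.

1.083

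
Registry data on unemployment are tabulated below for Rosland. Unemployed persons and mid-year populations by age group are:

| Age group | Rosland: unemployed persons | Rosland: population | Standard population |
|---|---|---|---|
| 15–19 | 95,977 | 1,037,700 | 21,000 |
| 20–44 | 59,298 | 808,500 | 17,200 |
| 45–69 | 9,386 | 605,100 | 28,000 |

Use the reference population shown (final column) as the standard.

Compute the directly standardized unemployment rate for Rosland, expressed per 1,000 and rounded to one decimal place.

Age-specific rates per 1,000 for Rosland: 92.490, 73.343, 15.511.
Standard total = 66,200; weights = 0.3172, 0.2598, 0.4230.
Standardized rate: 0.3172×92.490 + 0.2598×73.343 + 0.4230×15.511 = 54.9565 per 1,000.

55.0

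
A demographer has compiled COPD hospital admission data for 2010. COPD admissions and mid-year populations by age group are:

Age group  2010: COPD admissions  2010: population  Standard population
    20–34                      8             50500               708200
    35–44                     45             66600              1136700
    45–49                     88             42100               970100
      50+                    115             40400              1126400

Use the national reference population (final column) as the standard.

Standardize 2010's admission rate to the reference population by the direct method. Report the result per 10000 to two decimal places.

Age-specific rates per 10000 for 2010: 1.58, 6.76, 20.90, 28.47.
Standard total = 3941400; weights = 0.1797, 0.2884, 0.2461, 0.2858.
Standardized rate: 0.1797×1.58 + 0.2884×6.76 + 0.2461×20.90 + 0.2858×28.47 = 15.5131 per 10000.

15.51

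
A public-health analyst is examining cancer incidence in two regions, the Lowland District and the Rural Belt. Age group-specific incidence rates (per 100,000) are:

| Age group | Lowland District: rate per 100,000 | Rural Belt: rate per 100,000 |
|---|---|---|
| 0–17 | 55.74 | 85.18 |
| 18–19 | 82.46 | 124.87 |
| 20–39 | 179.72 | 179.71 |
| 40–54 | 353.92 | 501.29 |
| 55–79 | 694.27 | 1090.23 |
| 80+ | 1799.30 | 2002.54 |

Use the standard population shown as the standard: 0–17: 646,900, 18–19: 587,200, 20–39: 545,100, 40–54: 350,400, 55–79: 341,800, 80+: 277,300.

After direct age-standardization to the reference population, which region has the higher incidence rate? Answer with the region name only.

Rural Belt

Standard total = 2,748,700; weights = 0.2353, 0.2136, 0.1983, 0.1275, 0.1243, 0.1009.
The Lowland District: 0.2353×55.74 + 0.2136×82.46 + 0.1983×179.72 + 0.1275×353.92 + 0.1243×694.27 + 0.1009×1799.30 = 379.3448 per 100,000.
The Rural Belt: 0.2353×85.18 + 0.2136×124.87 + 0.1983×179.71 + 0.1275×501.29 + 0.1243×1090.23 + 0.1009×2002.54 = 483.8591 per 100,000.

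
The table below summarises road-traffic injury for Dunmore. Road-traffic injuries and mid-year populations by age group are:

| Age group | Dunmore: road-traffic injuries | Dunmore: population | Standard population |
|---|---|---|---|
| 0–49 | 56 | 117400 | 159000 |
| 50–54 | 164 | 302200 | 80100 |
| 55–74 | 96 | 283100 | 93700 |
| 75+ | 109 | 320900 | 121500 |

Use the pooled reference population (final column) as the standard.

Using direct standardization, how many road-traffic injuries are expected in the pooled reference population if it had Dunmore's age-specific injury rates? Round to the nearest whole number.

Age-specific rates per 100000 for Dunmore: 47.70, 54.27, 33.91, 33.97.
Expected road-traffic injuries = Σ (standard pop × age-specific rate ÷ 100000)
= 159000×47.70/100000 + 80100×54.27/100000 + 93700×33.91/100000 + 121500×33.97/100000
= 75.84 + 43.47 + 31.77 + 41.27 = 192.36.

192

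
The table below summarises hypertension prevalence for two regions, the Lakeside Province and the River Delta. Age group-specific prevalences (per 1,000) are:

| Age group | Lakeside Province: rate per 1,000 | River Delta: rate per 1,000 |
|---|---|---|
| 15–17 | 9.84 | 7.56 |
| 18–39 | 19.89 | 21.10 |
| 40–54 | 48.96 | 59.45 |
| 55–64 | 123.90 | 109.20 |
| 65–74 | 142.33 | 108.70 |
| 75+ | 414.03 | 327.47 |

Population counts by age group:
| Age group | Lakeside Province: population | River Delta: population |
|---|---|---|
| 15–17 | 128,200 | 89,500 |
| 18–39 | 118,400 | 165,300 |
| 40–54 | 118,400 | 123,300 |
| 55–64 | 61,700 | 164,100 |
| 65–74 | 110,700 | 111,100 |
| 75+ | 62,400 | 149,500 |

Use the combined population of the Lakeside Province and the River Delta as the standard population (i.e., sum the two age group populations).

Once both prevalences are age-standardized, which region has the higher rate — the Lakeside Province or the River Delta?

Combined standard total = 1,402,600; weights = 0.1552, 0.2023, 0.1723, 0.1610, 0.1581, 0.1511.
The Lakeside Province: 0.1552×9.84 + 0.2023×19.89 + 0.1723×48.96 + 0.1610×123.90 + 0.1581×142.33 + 0.1511×414.03 = 118.9911 per 1,000.
The River Delta: 0.1552×7.56 + 0.2023×21.10 + 0.1723×59.45 + 0.1610×109.20 + 0.1581×108.70 + 0.1511×327.47 = 99.9279 per 1,000.
The crude rates (97.78 vs 112.67) would put the River Delta higher, but that reflects its age composition; once standardized to a common age structure, the Lakeside Province has the higher underlying rate.

Lakeside Province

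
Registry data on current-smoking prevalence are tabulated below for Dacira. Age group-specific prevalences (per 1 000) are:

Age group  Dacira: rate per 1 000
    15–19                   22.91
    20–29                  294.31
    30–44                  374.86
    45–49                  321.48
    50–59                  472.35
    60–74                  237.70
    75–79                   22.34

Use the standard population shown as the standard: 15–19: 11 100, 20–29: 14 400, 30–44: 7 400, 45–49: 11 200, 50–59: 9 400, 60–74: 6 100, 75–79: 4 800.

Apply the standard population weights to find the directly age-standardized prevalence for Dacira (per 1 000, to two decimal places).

261.87

Standard total = 64 400; weights = 0.1724, 0.2236, 0.1149, 0.1739, 0.1460, 0.0947, 0.0745.
Standardized rate: 0.1724×22.91 + 0.2236×294.31 + 0.1149×374.86 + 0.1739×321.48 + 0.1460×472.35 + 0.0947×237.70 + 0.0745×22.34 = 261.8664 per 1 000.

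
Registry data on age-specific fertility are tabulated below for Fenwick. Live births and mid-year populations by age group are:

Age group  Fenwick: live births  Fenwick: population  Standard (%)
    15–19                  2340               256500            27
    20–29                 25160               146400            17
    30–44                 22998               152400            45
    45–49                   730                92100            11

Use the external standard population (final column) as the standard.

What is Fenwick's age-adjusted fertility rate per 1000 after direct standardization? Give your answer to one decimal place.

Age-specific rates per 1000 for Fenwick: 9.123, 171.858, 150.906, 7.926.
Standard weights: 0.27, 0.17, 0.45, 0.11.
Standardized rate: 0.2700×9.123 + 0.1700×171.858 + 0.4500×150.906 + 0.1100×7.926 = 100.4584 per 1000.

100.5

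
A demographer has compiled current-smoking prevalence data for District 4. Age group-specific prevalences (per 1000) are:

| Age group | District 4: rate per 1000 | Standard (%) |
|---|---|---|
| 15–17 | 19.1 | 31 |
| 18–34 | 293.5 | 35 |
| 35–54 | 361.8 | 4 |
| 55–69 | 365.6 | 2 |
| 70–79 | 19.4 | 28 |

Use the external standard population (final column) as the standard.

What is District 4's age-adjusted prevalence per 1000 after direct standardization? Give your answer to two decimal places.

135.86

Standard weights: 0.31, 0.35, 0.04, 0.02, 0.28.
Standardized rate: 0.3100×19.1 + 0.3500×293.5 + 0.0400×361.8 + 0.0200×365.6 + 0.2800×19.4 = 135.8620 per 1000.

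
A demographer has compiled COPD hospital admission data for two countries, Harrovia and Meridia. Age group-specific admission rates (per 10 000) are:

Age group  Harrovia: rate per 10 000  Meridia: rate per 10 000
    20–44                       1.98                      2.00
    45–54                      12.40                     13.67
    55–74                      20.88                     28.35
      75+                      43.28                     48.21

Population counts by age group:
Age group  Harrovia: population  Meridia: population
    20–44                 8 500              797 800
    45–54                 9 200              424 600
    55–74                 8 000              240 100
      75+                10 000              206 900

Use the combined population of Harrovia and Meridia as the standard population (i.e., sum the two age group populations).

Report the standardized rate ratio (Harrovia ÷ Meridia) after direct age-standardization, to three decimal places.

Combined standard total = 1 705 100; weights = 0.4729, 0.2544, 0.1455, 0.1272.
Harrovia: 0.4729×1.98 + 0.2544×12.40 + 0.1455×20.88 + 0.1272×43.28 = 12.6347 per 10 000.
Meridia: 0.4729×2.00 + 0.2544×13.67 + 0.1455×28.35 + 0.1272×48.21 = 14.6813 per 10 000.
Ratio = 12.6347 ÷ 14.6813 = 0.86060.

0.861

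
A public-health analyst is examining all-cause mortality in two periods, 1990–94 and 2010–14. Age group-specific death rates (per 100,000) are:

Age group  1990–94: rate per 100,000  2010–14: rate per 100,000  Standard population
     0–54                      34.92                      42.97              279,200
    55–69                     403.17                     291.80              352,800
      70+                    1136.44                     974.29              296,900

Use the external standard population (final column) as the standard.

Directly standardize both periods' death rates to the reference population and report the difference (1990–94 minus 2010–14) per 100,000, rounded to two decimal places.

91.71

Standard total = 928,900; weights = 0.3006, 0.3798, 0.3196.
1990–94: 0.3006×34.92 + 0.3798×403.17 + 0.3196×1136.44 = 526.8566 per 100,000.
2010–14: 0.3006×42.97 + 0.3798×291.80 + 0.3196×974.29 = 435.1501 per 100,000.
Difference = 526.8566 − 435.1501 = 91.7064.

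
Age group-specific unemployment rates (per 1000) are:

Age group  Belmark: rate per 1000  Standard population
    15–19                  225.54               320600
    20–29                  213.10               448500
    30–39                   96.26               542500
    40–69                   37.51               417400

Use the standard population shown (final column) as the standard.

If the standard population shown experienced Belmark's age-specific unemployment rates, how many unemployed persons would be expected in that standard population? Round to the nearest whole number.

235761

Expected unemployed persons = Σ (standard pop × age-specific rate ÷ 1000)
= 320600×225.54/1000 + 448500×213.10/1000 + 542500×96.26/1000 + 417400×37.51/1000
= 72308.12 + 95575.35 + 52221.05 + 15656.67 = 235761.20.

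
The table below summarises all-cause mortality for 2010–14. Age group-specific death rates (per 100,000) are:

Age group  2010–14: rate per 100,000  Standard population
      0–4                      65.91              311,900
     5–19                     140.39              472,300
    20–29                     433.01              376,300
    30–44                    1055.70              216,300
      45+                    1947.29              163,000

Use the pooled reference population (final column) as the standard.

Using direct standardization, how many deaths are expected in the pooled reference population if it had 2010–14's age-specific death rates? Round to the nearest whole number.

7956

Expected deaths = Σ (standard pop × age-specific rate ÷ 100,000)
= 311,900×65.91/100,000 + 472,300×140.39/100,000 + 376,300×433.01/100,000 + 216,300×1055.70/100,000 + 163,000×1947.29/100,000
= 205.57 + 663.06 + 1629.42 + 2283.48 + 3174.08 = 7955.61.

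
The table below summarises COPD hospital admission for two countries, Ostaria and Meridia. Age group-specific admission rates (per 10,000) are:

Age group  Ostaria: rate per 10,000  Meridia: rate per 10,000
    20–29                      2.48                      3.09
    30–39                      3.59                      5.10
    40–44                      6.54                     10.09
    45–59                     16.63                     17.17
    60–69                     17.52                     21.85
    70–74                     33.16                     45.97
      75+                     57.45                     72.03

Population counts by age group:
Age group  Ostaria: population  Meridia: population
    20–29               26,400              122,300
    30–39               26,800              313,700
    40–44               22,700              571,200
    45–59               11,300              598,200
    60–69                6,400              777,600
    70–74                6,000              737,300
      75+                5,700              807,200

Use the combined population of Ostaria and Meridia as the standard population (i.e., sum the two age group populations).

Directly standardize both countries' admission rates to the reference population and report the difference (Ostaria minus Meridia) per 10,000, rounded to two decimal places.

Combined standard total = 4,032,800; weights = 0.0369, 0.0844, 0.1473, 0.1511, 0.1944, 0.1843, 0.2016.
Ostaria: 0.0369×2.48 + 0.0844×3.59 + 0.1473×6.54 + 0.1511×16.63 + 0.1944×17.52 + 0.1843×33.16 + 0.2016×57.45 = 24.9692 per 10,000.
Meridia: 0.0369×3.09 + 0.0844×5.10 + 0.1473×10.09 + 0.1511×17.17 + 0.1944×21.85 + 0.1843×45.97 + 0.2016×72.03 = 31.8654 per 10,000.
Difference = 24.9692 − 31.8654 = -6.8962.

-6.90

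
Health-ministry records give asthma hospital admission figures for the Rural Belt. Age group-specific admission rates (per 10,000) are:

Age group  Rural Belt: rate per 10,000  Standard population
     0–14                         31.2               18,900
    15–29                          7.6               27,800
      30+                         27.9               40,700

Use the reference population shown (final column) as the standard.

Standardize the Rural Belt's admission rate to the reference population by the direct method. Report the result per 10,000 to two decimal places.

22.16

Standard total = 87,400; weights = 0.2162, 0.3181, 0.4657.
Standardized rate: 0.2162×31.2 + 0.3181×7.6 + 0.4657×27.9 = 22.1566 per 10,000.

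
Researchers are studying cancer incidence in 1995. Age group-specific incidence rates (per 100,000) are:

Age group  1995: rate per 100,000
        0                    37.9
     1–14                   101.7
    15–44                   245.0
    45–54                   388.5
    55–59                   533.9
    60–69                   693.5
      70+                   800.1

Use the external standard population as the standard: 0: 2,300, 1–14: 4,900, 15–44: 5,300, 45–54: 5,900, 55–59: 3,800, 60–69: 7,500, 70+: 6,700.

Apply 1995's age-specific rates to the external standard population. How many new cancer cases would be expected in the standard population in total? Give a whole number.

168

Expected new cancer cases = Σ (standard pop × age-specific rate ÷ 100,000)
= 2,300×37.9/100,000 + 4,900×101.7/100,000 + 5,300×245.0/100,000 + 5,900×388.5/100,000 + 3,800×533.9/100,000 + 7,500×693.5/100,000 + 6,700×800.1/100,000
= 0.87 + 4.98 + 12.98 + 22.92 + 20.29 + 52.01 + 53.61 = 167.67.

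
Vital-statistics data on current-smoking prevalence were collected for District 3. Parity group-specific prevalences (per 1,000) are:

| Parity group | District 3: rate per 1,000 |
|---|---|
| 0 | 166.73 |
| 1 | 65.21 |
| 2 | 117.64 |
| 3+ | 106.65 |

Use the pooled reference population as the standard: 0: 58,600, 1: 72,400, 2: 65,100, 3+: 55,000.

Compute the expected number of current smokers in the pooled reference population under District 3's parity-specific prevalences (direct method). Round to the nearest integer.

28016

Expected current smokers = Σ (standard pop × parity-specific rate ÷ 1,000)
= 58,600×166.73/1,000 + 72,400×65.21/1,000 + 65,100×117.64/1,000 + 55,000×106.65/1,000
= 9770.38 + 4721.20 + 7658.36 + 5865.75 = 28015.70.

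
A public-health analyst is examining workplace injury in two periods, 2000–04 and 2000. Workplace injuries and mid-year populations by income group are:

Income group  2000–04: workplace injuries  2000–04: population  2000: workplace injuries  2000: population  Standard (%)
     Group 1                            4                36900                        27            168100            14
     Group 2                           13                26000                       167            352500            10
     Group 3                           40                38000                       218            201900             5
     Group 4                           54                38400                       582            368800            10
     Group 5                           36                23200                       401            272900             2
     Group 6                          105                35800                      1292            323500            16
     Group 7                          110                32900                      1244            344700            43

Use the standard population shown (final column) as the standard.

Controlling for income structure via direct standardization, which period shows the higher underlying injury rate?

2000

Income-specific rates per 10000 for 2000–04: 1.08, 5.00, 10.53, 14.06, 15.52, 29.33, 33.43.
For 2000: 1.61, 4.74, 10.80, 15.78, 14.69, 39.94, 36.09.
Standard weights: 0.14, 0.10, 0.05, 0.10, 0.02, 0.16, 0.43.
2000–04: 0.1400×1.08 + 0.1000×5.00 + 0.0500×10.53 + 0.1000×14.06 + 0.0200×15.52 + 0.1600×29.33 + 0.4300×33.43 = 21.9643 per 10000.
2000: 0.1400×1.61 + 0.1000×4.74 + 0.0500×10.80 + 0.1000×15.78 + 0.0200×14.69 + 0.1600×39.94 + 0.4300×36.09 = 25.0190 per 10000.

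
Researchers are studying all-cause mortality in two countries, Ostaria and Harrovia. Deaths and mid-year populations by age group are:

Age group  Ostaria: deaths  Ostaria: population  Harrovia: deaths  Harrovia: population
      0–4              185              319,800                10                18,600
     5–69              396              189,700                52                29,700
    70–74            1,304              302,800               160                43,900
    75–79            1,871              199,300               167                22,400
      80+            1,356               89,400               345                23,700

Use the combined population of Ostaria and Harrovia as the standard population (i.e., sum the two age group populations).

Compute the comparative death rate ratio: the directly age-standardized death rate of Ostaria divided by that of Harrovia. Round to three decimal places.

1.159

Age-specific rates per 100,000 for Ostaria: 57.85, 208.75, 430.65, 938.79, 1516.78.
For Harrovia: 53.76, 175.08, 364.46, 745.54, 1455.70.
Combined standard total = 1,239,300; weights = 0.2731, 0.1770, 0.2798, 0.1789, 0.0913.
Ostaria: 0.2731×57.85 + 0.1770×208.75 + 0.2798×430.65 + 0.1789×938.79 + 0.0913×1516.78 = 479.5915 per 100,000.
Harrovia: 0.2731×53.76 + 0.1770×175.08 + 0.2798×364.46 + 0.1789×745.54 + 0.0913×1455.70 = 413.8558 per 100,000.
Ratio = 479.5915 ÷ 413.8558 = 1.15884.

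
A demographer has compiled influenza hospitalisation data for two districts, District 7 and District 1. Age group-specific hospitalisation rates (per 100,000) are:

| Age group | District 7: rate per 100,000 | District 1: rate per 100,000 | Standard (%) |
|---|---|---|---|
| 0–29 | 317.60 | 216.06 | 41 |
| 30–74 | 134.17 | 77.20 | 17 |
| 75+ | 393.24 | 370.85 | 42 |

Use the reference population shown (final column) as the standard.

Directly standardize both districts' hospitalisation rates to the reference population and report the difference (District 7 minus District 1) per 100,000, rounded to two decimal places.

Standard weights: 0.41, 0.17, 0.42.
District 7: 0.4100×317.60 + 0.1700×134.17 + 0.4200×393.24 = 318.1857 per 100,000.
District 1: 0.4100×216.06 + 0.1700×77.20 + 0.4200×370.85 = 257.4656 per 100,000.
Difference = 318.1857 − 257.4656 = 60.7201.

60.72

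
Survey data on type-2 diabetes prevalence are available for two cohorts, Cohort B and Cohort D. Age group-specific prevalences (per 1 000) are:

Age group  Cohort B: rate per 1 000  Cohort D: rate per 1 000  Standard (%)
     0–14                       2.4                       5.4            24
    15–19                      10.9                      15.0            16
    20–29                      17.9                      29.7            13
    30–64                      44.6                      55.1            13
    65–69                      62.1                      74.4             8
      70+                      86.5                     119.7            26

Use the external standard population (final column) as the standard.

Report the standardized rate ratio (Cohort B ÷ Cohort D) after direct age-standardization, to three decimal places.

0.732

Standard weights: 0.24, 0.16, 0.13, 0.13, 0.08, 0.26.
Cohort B: 0.2400×2.4 + 0.1600×10.9 + 0.1300×17.9 + 0.1300×44.6 + 0.0800×62.1 + 0.2600×86.5 = 37.9030 per 1 000.
Cohort D: 0.2400×5.4 + 0.1600×15.0 + 0.1300×29.7 + 0.1300×55.1 + 0.0800×74.4 + 0.2600×119.7 = 51.7940 per 1 000.
Ratio = 37.9030 ÷ 51.7940 = 0.73180.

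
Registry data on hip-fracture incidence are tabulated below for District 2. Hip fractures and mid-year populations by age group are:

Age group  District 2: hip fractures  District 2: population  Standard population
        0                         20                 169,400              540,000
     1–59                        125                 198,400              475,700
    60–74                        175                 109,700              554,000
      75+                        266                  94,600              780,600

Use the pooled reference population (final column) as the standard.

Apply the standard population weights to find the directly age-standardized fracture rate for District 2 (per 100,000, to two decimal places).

Age-specific rates per 100,000 for District 2: 11.81, 63.00, 159.53, 281.18.
Standard total = 2,350,300; weights = 0.2298, 0.2024, 0.2357, 0.3321.
Standardized rate: 0.2298×11.81 + 0.2024×63.00 + 0.2357×159.53 + 0.3321×281.18 = 146.4562 per 100,000.

146.46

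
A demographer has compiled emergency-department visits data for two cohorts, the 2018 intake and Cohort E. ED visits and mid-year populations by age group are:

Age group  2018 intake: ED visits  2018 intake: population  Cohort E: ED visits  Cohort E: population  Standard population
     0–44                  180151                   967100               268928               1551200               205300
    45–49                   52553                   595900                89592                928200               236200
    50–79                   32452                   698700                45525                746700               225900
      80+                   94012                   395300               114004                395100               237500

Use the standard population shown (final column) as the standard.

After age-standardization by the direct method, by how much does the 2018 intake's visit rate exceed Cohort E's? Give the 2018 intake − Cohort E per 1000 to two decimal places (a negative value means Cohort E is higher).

-16.18

Age-specific rates per 1000 for the 2018 intake: 186.280, 88.191, 46.446, 237.824.
For Cohort E: 173.368, 96.522, 60.968, 288.545.
Standard total = 904900; weights = 0.2269, 0.2610, 0.2496, 0.2625.
The 2018 intake: 0.2269×186.280 + 0.2610×88.191 + 0.2496×46.446 + 0.2625×237.824 = 139.2965 per 1000.
Cohort E: 0.2269×173.368 + 0.2610×96.522 + 0.2496×60.968 + 0.2625×288.545 = 155.4791 per 1000.
Difference = 139.2965 − 155.4791 = -16.1826.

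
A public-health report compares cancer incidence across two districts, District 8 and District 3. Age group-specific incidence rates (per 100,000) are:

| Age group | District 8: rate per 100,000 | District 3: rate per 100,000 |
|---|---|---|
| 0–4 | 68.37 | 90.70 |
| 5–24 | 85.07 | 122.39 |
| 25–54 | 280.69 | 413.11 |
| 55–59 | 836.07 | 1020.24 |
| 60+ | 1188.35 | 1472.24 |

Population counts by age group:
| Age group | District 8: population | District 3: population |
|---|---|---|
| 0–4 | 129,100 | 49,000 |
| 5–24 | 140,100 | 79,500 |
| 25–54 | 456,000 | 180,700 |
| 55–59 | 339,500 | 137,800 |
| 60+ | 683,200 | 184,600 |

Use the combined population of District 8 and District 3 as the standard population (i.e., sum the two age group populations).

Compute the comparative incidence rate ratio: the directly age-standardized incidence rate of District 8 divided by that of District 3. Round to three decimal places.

0.792

Combined standard total = 2,379,500; weights = 0.0748, 0.0923, 0.2676, 0.2006, 0.3647.
District 8: 0.0748×68.37 + 0.0923×85.07 + 0.2676×280.69 + 0.2006×836.07 + 0.3647×1188.35 = 689.1699 per 100,000.
District 3: 0.0748×90.70 + 0.0923×122.39 + 0.2676×413.11 + 0.2006×1020.24 + 0.3647×1472.24 = 870.1946 per 100,000.
Ratio = 689.1699 ÷ 870.1946 = 0.79197.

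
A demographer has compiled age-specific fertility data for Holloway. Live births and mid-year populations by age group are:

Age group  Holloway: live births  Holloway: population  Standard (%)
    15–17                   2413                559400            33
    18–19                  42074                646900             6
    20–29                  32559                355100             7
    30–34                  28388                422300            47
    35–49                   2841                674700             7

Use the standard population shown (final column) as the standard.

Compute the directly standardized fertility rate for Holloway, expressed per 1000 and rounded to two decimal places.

43.63

Age-specific rates per 1000 for Holloway: 4.314, 65.039, 91.690, 67.222, 4.211.
Standard weights: 0.33, 0.06, 0.07, 0.47, 0.07.
Standardized rate: 0.3300×4.314 + 0.0600×65.039 + 0.0700×91.690 + 0.4700×67.222 + 0.0700×4.211 = 43.6334 per 1000.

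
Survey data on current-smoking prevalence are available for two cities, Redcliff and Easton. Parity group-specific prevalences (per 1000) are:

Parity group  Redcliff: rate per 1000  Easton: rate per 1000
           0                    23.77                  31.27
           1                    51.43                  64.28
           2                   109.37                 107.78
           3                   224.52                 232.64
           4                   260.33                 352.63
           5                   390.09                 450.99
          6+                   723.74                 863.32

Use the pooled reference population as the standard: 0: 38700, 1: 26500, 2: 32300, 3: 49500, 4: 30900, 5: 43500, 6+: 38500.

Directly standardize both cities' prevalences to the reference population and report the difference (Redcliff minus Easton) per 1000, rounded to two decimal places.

-45.62

Standard total = 259900; weights = 0.1489, 0.1020, 0.1243, 0.1905, 0.1189, 0.1674, 0.1481.
Redcliff: 0.1489×23.77 + 0.1020×51.43 + 0.1243×109.37 + 0.1905×224.52 + 0.1189×260.33 + 0.1674×390.09 + 0.1481×723.74 = 268.5890 per 1000.
Easton: 0.1489×31.27 + 0.1020×64.28 + 0.1243×107.78 + 0.1905×232.64 + 0.1189×352.63 + 0.1674×450.99 + 0.1481×863.32 = 314.2081 per 1000.
Difference = 268.5890 − 314.2081 = -45.6191.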